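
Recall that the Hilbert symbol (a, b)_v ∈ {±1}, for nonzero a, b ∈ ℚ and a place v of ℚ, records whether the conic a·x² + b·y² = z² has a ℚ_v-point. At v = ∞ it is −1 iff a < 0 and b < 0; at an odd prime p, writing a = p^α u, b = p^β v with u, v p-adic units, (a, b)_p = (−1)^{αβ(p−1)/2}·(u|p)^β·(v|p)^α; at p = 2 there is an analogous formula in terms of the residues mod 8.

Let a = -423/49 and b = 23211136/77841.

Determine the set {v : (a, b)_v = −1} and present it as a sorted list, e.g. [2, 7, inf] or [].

Mod squares: a ≡ -47, b ≡ 2146. Check v ∈ {∞, 2, 3, 7, 13, 29, 31, 37, 47}.
v=7: a=7^-2·(≡4), b=7^0·(≡4) mod 7; (4|7)=+1, (4|7)=+1; (−1)^{-2·0·3}·(+1)^0·(+1)^-2 = +1.
v=13: a=13^0·(≡11), b=13^2·(≡9) mod 13; (11|13)=-1, (9|13)=+1; (−1)^{0·2·6}·(-1)^2·(+1)^0 = +1.
v=∞: -47 < 0 and 2146 > 0  ⇒  (a,b)_∞ = +1.
v=3: a=3^2·(≡1), b=3^-4·(≡1) mod 3; (1|3)=+1, (1|3)=+1; (−1)^{2·-4·1}·(+1)^-4·(+1)^2 = +1.
v=47: a=47^1·(≡19), b=47^0·(≡5) mod 47; (19|47)=-1, (5|47)=-1; (−1)^{1·0·23}·(-1)^0·(-1)^1 = -1.
v=29: a=29^0·(≡18), b=29^1·(≡20) mod 29; (18|29)=-1, (20|29)=+1; (−1)^{0·1·14}·(-1)^1·(+1)^0 = -1.
v=37: a=37^0·(≡11), b=37^1·(≡1) mod 37; (11|37)=+1, (1|37)=+1; (−1)^{0·1·18}·(+1)^1·(+1)^0 = +1.
v=31: a=31^0·(≡23), b=31^-2·(≡25) mod 31; (23|31)=-1, (25|31)=+1; (−1)^{0·-2·15}·(-1)^-2·(+1)^0 = +1.
v=2: v_2(a)=0, v_2(b)=7; units ≡ 1, 1 (mod 8); ε·ε+αω+βω = 0·0+0·0+7·0 ≡ 0  ⇒  (a,b)_2 = +1.
Ram(-47, 2146) = {29, 47}; no ℚ_29-point on the conic.

[29, 47]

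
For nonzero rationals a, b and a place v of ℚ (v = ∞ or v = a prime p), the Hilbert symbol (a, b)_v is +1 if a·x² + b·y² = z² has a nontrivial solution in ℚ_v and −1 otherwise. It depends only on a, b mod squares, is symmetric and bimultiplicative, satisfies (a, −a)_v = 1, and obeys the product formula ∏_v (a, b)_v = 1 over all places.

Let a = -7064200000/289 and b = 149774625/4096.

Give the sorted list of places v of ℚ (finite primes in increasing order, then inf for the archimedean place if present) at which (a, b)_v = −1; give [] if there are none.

(a, b) ≡ (-1045, 13585) mod (ℚ^×)²; places V = {2, 3, 5, 7, 11, 13, 17, 19, ∞}.
(a,b)_13: α=2, u≡6; β=1, v≡5 (mod 13); (6|13)=-1, (5|13)=-1; sign (−1)^0·-1^1·-1^2 = -1.
(a,b)_19: α=1, u≡14; β=1, v≡2 (mod 19); (14|19)=-1, (2|19)=-1; sign (−1)^1·-1^1·-1^1 = -1.
(a,b)_7: α=0, u≡5; β=2, v≡5 (mod 7); (5|7)=-1, (5|7)=-1; sign (−1)^0·-1^2·-1^0 = +1.
(a,b)_11: α=1, u≡3; β=1, v≡5 (mod 11); (3|11)=+1, (5|11)=+1; sign (−1)^1·+1^1·+1^1 = -1.
(a,b)_2: α=6, β=-12; u≡3, v≡1 (mod 8); ε(u)ε(v)=1·0, αω(v)=6·0, βω(u)=-12·1; sum ≡ 0  ⇒  +1.
(a,b)_5: α=5, u≡4; β=3, v≡2 (mod 5); (4|5)=+1, (2|5)=-1; sign (−1)^0·+1^3·-1^5 = -1.
(a,b)_∞: sgn(-1045)=−, sgn(13585)=+, so +1.
(a,b)_17: α=-2, u≡9; β=0, v≡16 (mod 17); (9|17)=+1, (16|17)=+1; sign (−1)^0·+1^0·+1^-2 = +1.
(a,b)_3: α=0, u≡2; β=2, v≡1 (mod 3); (2|3)=-1, (1|3)=+1; sign (−1)^0·-1^2·+1^0 = +1.
|Ram(-1045, 13585)| = 4, even; anisotropic at {5, 11, 13, 19}.

[5, 11, 13, 19]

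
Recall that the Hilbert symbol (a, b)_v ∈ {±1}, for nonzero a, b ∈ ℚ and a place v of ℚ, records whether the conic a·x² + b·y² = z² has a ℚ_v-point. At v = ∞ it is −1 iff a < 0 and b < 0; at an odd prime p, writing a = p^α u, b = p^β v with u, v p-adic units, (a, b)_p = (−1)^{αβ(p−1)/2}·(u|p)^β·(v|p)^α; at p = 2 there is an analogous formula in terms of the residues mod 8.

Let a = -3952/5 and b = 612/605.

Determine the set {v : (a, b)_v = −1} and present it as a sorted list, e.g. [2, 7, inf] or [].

[13, 17]

(a, b) ≡ (-1235, 85) mod (ℚ^×)²; places V = {2, 3, 5, 11, 13, 17, 19, ∞}.
(a,b)_17: α=0, u≡12; β=1, v≡7 (mod 17); (12|17)=-1, (7|17)=-1; sign (−1)^0·-1^1·-1^0 = -1.
(a,b)_5: α=-1, u≡3; β=-1, v≡2 (mod 5); (3|5)=-1, (2|5)=-1; sign (−1)^0·-1^-1·-1^-1 = +1.
(a,b)_3: α=0, u≡1; β=2, v≡1 (mod 3); (1|3)=+1, (1|3)=+1; sign (−1)^0·+1^2·+1^0 = +1.
(a,b)_2: α=4, β=2; u≡5, v≡5 (mod 8); ε(u)ε(v)=0·0, αω(v)=4·1, βω(u)=2·1; sum ≡ 0  ⇒  +1.
(a,b)_13: α=1, u≡12; β=0, v≡2 (mod 13); (12|13)=+1, (2|13)=-1; sign (−1)^0·+1^0·-1^1 = -1.
(a,b)_19: α=1, u≡4; β=0, v≡5 (mod 19); (4|19)=+1, (5|19)=+1; sign (−1)^0·+1^0·+1^1 = +1.
(a,b)_11: α=0, u≡6; β=-2, v≡8 (mod 11); (6|11)=-1, (8|11)=-1; sign (−1)^0·-1^-2·-1^0 = +1.
(a,b)_∞: sgn(-1235)=−, sgn(85)=+, so +1.
(-1235, 85 / ℚ) ramifies at {13, 17}: a division algebra.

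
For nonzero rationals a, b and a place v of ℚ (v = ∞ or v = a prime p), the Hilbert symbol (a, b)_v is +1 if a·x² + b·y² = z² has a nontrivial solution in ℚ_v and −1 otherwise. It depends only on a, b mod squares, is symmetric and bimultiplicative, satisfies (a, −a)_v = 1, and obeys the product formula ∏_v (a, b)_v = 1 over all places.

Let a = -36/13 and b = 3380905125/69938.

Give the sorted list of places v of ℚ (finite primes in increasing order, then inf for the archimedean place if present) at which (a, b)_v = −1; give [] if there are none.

[2, 5, 13, 23]

(a, b) ≡ (-13, 56810) mod (ℚ^×)²; places V = {2, 3, 5, 11, 13, 17, 19, 23, ∞}.
(a,b)_2: α=2, β=-1; u≡3, v≡5 (mod 8); ε(u)ε(v)=1·0, αω(v)=2·1, βω(u)=-1·1; sum ≡ 1  ⇒  -1.
(a,b)_11: α=0, u≡4; β=-2, v≡8 (mod 11); (4|11)=+1, (8|11)=-1; sign (−1)^0·+1^-2·-1^0 = +1.
(a,b)_5: α=0, u≡3; β=3, v≡2 (mod 5); (3|5)=-1, (2|5)=-1; sign (−1)^0·-1^3·-1^0 = -1.
(a,b)_17: α=0, u≡9; β=-2, v≡13 (mod 17); (9|17)=+1, (13|17)=+1; sign (−1)^0·+1^-2·+1^0 = +1.
(a,b)_13: α=-1, u≡3; β=1, v≡8 (mod 13); (3|13)=+1, (8|13)=-1; sign (−1)^0·+1^1·-1^-1 = -1.
(a,b)_3: α=2, u≡2; β=2, v≡2 (mod 3); (2|3)=-1, (2|3)=-1; sign (−1)^0·-1^2·-1^2 = +1.
(a,b)_23: α=0, u≡22; β=3, v≡16 (mod 23); (22|23)=-1, (16|23)=+1; sign (−1)^0·-1^3·+1^0 = -1.
(a,b)_∞: sgn(-13)=−, sgn(56810)=+, so +1.
(a,b)_19: α=0, u≡6; β=1, v≡16 (mod 19); (6|19)=+1, (16|19)=+1; sign (−1)^0·+1^1·+1^0 = +1.
Ram(-13, 56810) = {2, 5, 13, 23}; no ℚ_2-point on the conic.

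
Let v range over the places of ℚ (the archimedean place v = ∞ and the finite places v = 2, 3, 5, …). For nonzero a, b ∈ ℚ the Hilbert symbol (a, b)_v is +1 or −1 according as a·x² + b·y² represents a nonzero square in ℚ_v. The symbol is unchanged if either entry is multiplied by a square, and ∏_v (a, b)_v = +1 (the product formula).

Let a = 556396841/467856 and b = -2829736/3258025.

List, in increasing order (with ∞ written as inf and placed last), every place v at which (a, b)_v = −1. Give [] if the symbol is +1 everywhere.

[7, 13]

Mod squares: a ≡ 161, b ≡ -4186. Check v ∈ {∞, 2, 3, 5, 7, 11, 13, 19, 23}.
v=13: a=13^4·(≡6), b=13^3·(≡3) mod 13; (6|13)=-1, (3|13)=+1; (−1)^{4·3·6}·(-1)^3·(+1)^4 = -1.
v=23: a=23^1·(≡21), b=23^1·(≡3) mod 23; (21|23)=-1, (3|23)=+1; (−1)^{1·1·11}·(-1)^1·(+1)^1 = +1.
v=2: v_2(a)=-4, v_2(b)=3; units ≡ 1, 3 (mod 8); ε·ε+αω+βω = 0·1+-4·1+3·0 ≡ 0  ⇒  (a,b)_2 = +1.
v=11: a=11^2·(≡6), b=11^0·(≡3) mod 11; (6|11)=-1, (3|11)=+1; (−1)^{2·0·5}·(-1)^0·(+1)^2 = +1.
v=7: a=7^1·(≡1), b=7^1·(≡2) mod 7; (1|7)=+1, (2|7)=+1; (−1)^{1·1·3}·(+1)^1·(+1)^1 = -1.
v=19: a=19^-2·(≡6), b=19^-4·(≡8) mod 19; (6|19)=+1, (8|19)=-1; (−1)^{-2·-4·9}·(+1)^-4·(-1)^-2 = +1.
v=∞: 161 > 0 and -4186 < 0  ⇒  (a,b)_∞ = +1.
v=3: a=3^-4·(≡2), b=3^0·(≡2) mod 3; (2|3)=-1, (2|3)=-1; (−1)^{-4·0·1}·(-1)^0·(-1)^-4 = +1.
v=5: a=5^0·(≡1), b=5^-2·(≡4) mod 5; (1|5)=+1, (4|5)=+1; (−1)^{0·-2·2}·(+1)^-2·(+1)^0 = +1.
Ram(161, -4186) = {7, 13}; no ℚ_7-point on the conic.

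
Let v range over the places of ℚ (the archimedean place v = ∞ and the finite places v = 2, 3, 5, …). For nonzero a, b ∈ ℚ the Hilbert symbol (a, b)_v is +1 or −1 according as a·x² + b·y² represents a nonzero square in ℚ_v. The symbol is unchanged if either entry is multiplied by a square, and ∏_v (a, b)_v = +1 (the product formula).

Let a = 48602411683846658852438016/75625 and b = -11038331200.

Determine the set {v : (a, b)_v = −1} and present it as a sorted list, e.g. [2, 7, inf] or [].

[2, 13, 19, 53]

(a, b) ≡ (13091, -6898957) mod (ℚ^×)²; places V = {2, 3, 5, 11, 13, 17, 19, 23, 31, 53, ∞}.
(a,b)_2: α=14, β=6; u≡3, v≡3 (mod 8); ε(u)ε(v)=1·1, αω(v)=14·1, βω(u)=6·1; sum ≡ 1  ⇒  -1.
(a,b)_13: α=3, u≡6; β=1, v≡10 (mod 13); (6|13)=-1, (10|13)=+1; sign (−1)^0·-1^1·+1^3 = -1.
(a,b)_31: α=2, u≡28; β=1, v≡7 (mod 31); (28|31)=+1, (7|31)=+1; sign (−1)^0·+1^1·+1^2 = +1.
(a,b)_17: α=2, u≡13; β=1, v≡6 (mod 17); (13|17)=+1, (6|17)=-1; sign (−1)^0·+1^1·-1^2 = +1.
(a,b)_19: α=3, u≡1; β=1, v≡5 (mod 19); (1|19)=+1, (5|19)=+1; sign (−1)^1·+1^1·+1^3 = -1.
(a,b)_11: α=-2, u≡5; β=0, v≡5 (mod 11); (5|11)=+1, (5|11)=+1; sign (−1)^0·+1^0·+1^-2 = +1.
(a,b)_∞: sgn(13091)=+, sgn(-6898957)=−, so +1.
(a,b)_3: α=2, u≡2; β=0, v≡2 (mod 3); (2|3)=-1, (2|3)=-1; sign (−1)^0·-1^0·-1^2 = +1.
(a,b)_5: α=-4, u≡1; β=2, v≡2 (mod 5); (1|5)=+1, (2|5)=-1; sign (−1)^0·+1^2·-1^-4 = +1.
(a,b)_53: α=3, u≡23; β=1, v≡43 (mod 53); (23|53)=-1, (43|53)=+1; sign (−1)^0·-1^1·+1^3 = -1.
(a,b)_23: α=2, u≡9; β=0, v≡12 (mod 23); (9|23)=+1, (12|23)=+1; sign (−1)^0·+1^0·+1^2 = +1.
|Ram(13091, -6898957)| = 4, even; anisotropic at {2, 13, 19, 53}.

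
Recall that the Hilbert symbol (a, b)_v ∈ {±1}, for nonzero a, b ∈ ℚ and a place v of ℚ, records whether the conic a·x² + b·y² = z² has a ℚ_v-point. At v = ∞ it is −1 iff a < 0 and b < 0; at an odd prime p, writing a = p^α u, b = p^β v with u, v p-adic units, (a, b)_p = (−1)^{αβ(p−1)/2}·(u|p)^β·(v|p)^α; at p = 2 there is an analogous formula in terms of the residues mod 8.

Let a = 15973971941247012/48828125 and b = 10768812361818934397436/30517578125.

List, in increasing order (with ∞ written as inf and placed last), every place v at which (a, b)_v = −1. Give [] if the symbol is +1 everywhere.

(a, b) ≡ (96965, 678755) mod (ℚ^×)²; places V = {2, 3, 5, 7, 11, 19, 41, 43, ∞}.
(a,b)_∞: sgn(96965)=+, sgn(678755)=+, so +1.
(a,b)_3: α=6, u≡2; β=4, v≡2 (mod 3); (2|3)=-1, (2|3)=-1; sign (−1)^0·-1^4·-1^6 = +1.
(a,b)_19: α=0, u≡13; β=2, v≡10 (mod 19); (13|19)=-1, (10|19)=-1; sign (−1)^0·-1^2·-1^0 = +1.
(a,b)_43: α=1, u≡27; β=1, v≡11 (mod 43); (27|43)=-1, (11|43)=+1; sign (−1)^1·-1^1·+1^1 = +1.
(a,b)_7: α=10, u≡4; β=15, v≡4 (mod 7); (4|7)=+1, (4|7)=+1; sign (−1)^0·+1^15·+1^10 = +1.
(a,b)_5: α=-11, u≡2; β=-15, v≡1 (mod 5); (2|5)=-1, (1|5)=+1; sign (−1)^0·-1^-15·+1^-11 = -1.
(a,b)_11: α=1, u≡5; β=1, v≡8 (mod 11); (5|11)=+1, (8|11)=-1; sign (−1)^1·+1^1·-1^1 = +1.
(a,b)_41: α=1, u≡7; β=1, v≡21 (mod 41); (7|41)=-1, (21|41)=+1; sign (−1)^0·-1^1·+1^1 = -1.
(a,b)_2: α=2, β=2; u≡5, v≡3 (mod 8); ε(u)ε(v)=0·1, αω(v)=2·1, βω(u)=2·1; sum ≡ 0  ⇒  +1.
Ram(96965, 678755) = {5, 41}; no ℚ_5-point on the conic.

[5, 41]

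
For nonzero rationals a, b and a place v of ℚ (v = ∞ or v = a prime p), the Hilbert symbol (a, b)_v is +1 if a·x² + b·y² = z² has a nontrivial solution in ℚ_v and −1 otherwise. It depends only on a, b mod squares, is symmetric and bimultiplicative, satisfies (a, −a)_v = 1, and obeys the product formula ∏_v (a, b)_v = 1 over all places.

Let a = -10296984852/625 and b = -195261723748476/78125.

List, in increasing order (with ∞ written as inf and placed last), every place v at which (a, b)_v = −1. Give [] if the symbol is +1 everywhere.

[5, inf]

Mod squares: a ≡ -3157, b ≡ -678755. Check v ∈ {∞, 2, 3, 5, 7, 11, 41, 43}.
v=41: a=41^1·(≡2), b=41^1·(≡21) mod 41; (2|41)=+1, (21|41)=+1; (−1)^{1·1·20}·(+1)^1·(+1)^1 = +1.
v=3: a=3^2·(≡2), b=3^4·(≡1) mod 3; (2|3)=-1, (1|3)=+1; (−1)^{2·4·1}·(-1)^4·(+1)^2 = +1.
v=43: a=43^2·(≡31), b=43^3·(≡33) mod 43; (31|43)=+1, (33|43)=-1; (−1)^{2·3·21}·(+1)^3·(-1)^2 = +1.
v=7: a=7^3·(≡2), b=7^5·(≡3) mod 7; (2|7)=+1, (3|7)=-1; (−1)^{3·5·3}·(+1)^5·(-1)^3 = +1.
v=∞: -3157 < 0 and -678755 < 0  ⇒  (a,b)_∞ = -1.
v=5: a=5^-4·(≡3), b=5^-7·(≡4) mod 5; (3|5)=-1, (4|5)=+1; (−1)^{-4·-7·2}·(-1)^-7·(+1)^-4 = -1.
v=2: v_2(a)=2, v_2(b)=2; units ≡ 3, 5 (mod 8); ε·ε+αω+βω = 1·0+2·1+2·1 ≡ 0  ⇒  (a,b)_2 = +1.
v=11: a=11^1·(≡2), b=11^1·(≡5) mod 11; (2|11)=-1, (5|11)=+1; (−1)^{1·1·5}·(-1)^1·(+1)^1 = +1.
|Ram(-3157, -678755)| = 2, even; anisotropic at {5, ∞}.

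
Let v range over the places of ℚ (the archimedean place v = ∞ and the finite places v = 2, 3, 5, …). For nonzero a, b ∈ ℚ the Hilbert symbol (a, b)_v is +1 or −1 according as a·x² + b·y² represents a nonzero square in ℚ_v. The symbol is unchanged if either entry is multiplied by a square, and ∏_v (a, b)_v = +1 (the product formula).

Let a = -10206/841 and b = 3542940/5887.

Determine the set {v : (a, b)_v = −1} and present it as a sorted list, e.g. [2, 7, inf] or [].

(a, b) ≡ (-14, 105) mod (ℚ^×)²; places V = {2, 3, 5, 7, 29, ∞}.
(a,b)_2: α=1, β=2; u≡1, v≡1 (mod 8); ε(u)ε(v)=0·0, αω(v)=1·0, βω(u)=2·0; sum ≡ 0  ⇒  +1.
(a,b)_∞: sgn(-14)=−, sgn(105)=+, so +1.
(a,b)_29: α=-2, u≡2; β=-2, v≡18 (mod 29); (2|29)=-1, (18|29)=-1; sign (−1)^0·-1^-2·-1^-2 = +1.
(a,b)_7: α=1, u≡5; β=-1, v≡2 (mod 7); (5|7)=-1, (2|7)=+1; sign (−1)^1·-1^-1·+1^1 = +1.
(a,b)_5: α=0, u≡4; β=1, v≡4 (mod 5); (4|5)=+1, (4|5)=+1; sign (−1)^0·+1^1·+1^0 = +1.
(a,b)_3: α=6, u≡1; β=11, v≡2 (mod 3); (1|3)=+1, (2|3)=-1; sign (−1)^0·+1^11·-1^6 = +1.
Ram(a, b) = ∅: the form -14·x² + 105·y² − z² is isotropic over every ℚ_v, so by Hasse–Minkowski it is isotropic over ℚ.

[]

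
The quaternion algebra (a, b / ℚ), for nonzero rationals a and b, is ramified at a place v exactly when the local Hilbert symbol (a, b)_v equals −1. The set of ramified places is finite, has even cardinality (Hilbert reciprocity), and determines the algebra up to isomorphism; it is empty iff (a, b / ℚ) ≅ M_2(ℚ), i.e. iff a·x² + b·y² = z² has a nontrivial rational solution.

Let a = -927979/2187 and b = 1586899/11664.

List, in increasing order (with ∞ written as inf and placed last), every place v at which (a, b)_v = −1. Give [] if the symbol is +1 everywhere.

(a, b) ≡ (-57, 19) mod (ℚ^×)²; places V = {2, 3, 13, 17, 19, ∞}.
(a,b)_13: α=2, u≡7; β=0, v≡5 (mod 13); (7|13)=-1, (5|13)=-1; sign (−1)^0·-1^0·-1^2 = +1.
(a,b)_17: α=2, u≡11; β=4, v≡1 (mod 17); (11|17)=-1, (1|17)=+1; sign (−1)^0·-1^4·+1^2 = +1.
(a,b)_∞: sgn(-57)=−, sgn(19)=+, so +1.
(a,b)_19: α=1, u≡4; β=1, v≡11 (mod 19); (4|19)=+1, (11|19)=+1; sign (−1)^1·+1^1·+1^1 = -1.
(a,b)_2: α=0, β=-4; u≡7, v≡3 (mod 8); ε(u)ε(v)=1·1, αω(v)=0·1, βω(u)=-4·0; sum ≡ 1  ⇒  -1.
(a,b)_3: α=-7, u≡2; β=-6, v≡1 (mod 3); (2|3)=-1, (1|3)=+1; sign (−1)^0·-1^-6·+1^-7 = +1.
|Ram(-57, 19)| = 2, even; anisotropic at {2, 19}.

[2, 19]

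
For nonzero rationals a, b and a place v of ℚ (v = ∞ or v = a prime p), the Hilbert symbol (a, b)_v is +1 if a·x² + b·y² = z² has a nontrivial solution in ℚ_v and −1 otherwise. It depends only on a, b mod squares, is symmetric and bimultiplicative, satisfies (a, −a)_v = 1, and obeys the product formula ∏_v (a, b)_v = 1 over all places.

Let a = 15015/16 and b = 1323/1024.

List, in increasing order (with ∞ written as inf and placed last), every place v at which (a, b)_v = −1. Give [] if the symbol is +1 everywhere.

(a, b) ≡ (15015, 3) mod (ℚ^×)²; places V = {2, 3, 5, 7, 11, 13, ∞}.
(a,b)_∞: sgn(15015)=+, sgn(3)=+, so +1.
(a,b)_11: α=1, u≡9; β=0, v≡3 (mod 11); (9|11)=+1, (3|11)=+1; sign (−1)^0·+1^0·+1^1 = +1.
(a,b)_13: α=1, u≡8; β=0, v≡1 (mod 13); (8|13)=-1, (1|13)=+1; sign (−1)^0·-1^0·+1^1 = +1.
(a,b)_2: α=-4, β=-10; u≡7, v≡3 (mod 8); ε(u)ε(v)=1·1, αω(v)=-4·1, βω(u)=-10·0; sum ≡ 1  ⇒  -1.
(a,b)_7: α=1, u≡5; β=2, v≡3 (mod 7); (5|7)=-1, (3|7)=-1; sign (−1)^0·-1^2·-1^1 = -1.
(a,b)_5: α=1, u≡3; β=0, v≡2 (mod 5); (3|5)=-1, (2|5)=-1; sign (−1)^0·-1^0·-1^1 = -1.
(a,b)_3: α=1, u≡1; β=3, v≡1 (mod 3); (1|3)=+1, (1|3)=+1; sign (−1)^1·+1^3·+1^1 = -1.
Ram(15015, 3) = {2, 3, 5, 7}; no ℚ_2-point on the conic.

[2, 3, 5, 7]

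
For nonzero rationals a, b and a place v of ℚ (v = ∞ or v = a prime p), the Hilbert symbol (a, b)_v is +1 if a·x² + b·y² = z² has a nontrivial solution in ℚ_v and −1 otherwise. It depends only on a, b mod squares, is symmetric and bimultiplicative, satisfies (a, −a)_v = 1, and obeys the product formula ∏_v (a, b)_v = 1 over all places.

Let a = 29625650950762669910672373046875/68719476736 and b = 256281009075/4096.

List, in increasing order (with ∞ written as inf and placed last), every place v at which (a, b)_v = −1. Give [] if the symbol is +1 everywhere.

[2, 29]

Mod squares: a ≡ 899, b ≡ 15283. Check v ∈ {∞, 2, 3, 5, 7, 13, 17, 29, 31}.
v=3: a=3^6·(≡2), b=3^4·(≡1) mod 3; (2|3)=-1, (1|3)=+1; (−1)^{6·4·1}·(-1)^4·(+1)^6 = +1.
v=5: a=5^10·(≡1), b=5^2·(≡3) mod 5; (1|5)=+1, (3|5)=-1; (−1)^{10·2·2}·(+1)^2·(-1)^10 = +1.
v=13: a=13^4·(≡2), b=13^2·(≡7) mod 13; (2|13)=-1, (7|13)=-1; (−1)^{4·2·6}·(-1)^2·(-1)^4 = +1.
v=∞: 899 > 0 and 15283 > 0  ⇒  (a,b)_∞ = +1.
v=17: a=17^4·(≡2), b=17^1·(≡8) mod 17; (2|17)=+1, (8|17)=+1; (−1)^{4·1·8}·(+1)^1·(+1)^4 = +1.
v=7: a=7^4·(≡6), b=7^2·(≡4) mod 7; (6|7)=-1, (4|7)=+1; (−1)^{4·2·3}·(-1)^2·(+1)^4 = +1.
v=31: a=31^3·(≡27), b=31^1·(≡1) mod 31; (27|31)=-1, (1|31)=+1; (−1)^{3·1·15}·(-1)^1·(+1)^3 = +1.
v=29: a=29^3·(≡2), b=29^1·(≡5) mod 29; (2|29)=-1, (5|29)=+1; (−1)^{3·1·14}·(-1)^1·(+1)^3 = -1.
v=2: v_2(a)=-36, v_2(b)=-12; units ≡ 3, 3 (mod 8); ε·ε+αω+βω = 1·1+-36·1+-12·1 ≡ 1  ⇒  (a,b)_2 = -1.
Ram(899, 15283) = {2, 29}; no ℚ_2-point on the conic.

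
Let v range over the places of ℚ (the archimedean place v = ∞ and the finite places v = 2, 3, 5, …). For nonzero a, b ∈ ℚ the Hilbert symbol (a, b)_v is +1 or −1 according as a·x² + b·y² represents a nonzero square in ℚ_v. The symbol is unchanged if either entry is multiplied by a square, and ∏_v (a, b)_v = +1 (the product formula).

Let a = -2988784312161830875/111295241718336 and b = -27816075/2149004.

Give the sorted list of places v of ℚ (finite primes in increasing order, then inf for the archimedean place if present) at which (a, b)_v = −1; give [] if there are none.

(a, b) ≡ (-7315, -33) mod (ℚ^×)²; places V = {2, 3, 5, 7, 11, 13, 17, 19, 23, 29, ∞}.
(a,b)_7: α=1, u≡6; β=2, v≡1 (mod 7); (6|7)=-1, (1|7)=+1; sign (−1)^0·-1^2·+1^1 = +1.
(a,b)_3: α=-6, u≡2; β=3, v≡1 (mod 3); (2|3)=-1, (1|3)=+1; sign (−1)^0·-1^3·+1^-6 = -1.
(a,b)_11: α=3, u≡7; β=-1, v≡8 (mod 11); (7|11)=-1, (8|11)=-1; sign (−1)^1·-1^-1·-1^3 = -1.
(a,b)_2: α=-6, β=-2; u≡5, v≡7 (mod 8); ε(u)ε(v)=0·1, αω(v)=-6·0, βω(u)=-2·1; sum ≡ 0  ⇒  +1.
(a,b)_∞: sgn(-7315)=−, sgn(-33)=−, so -1.
(a,b)_19: α=3, u≡18; β=0, v≡17 (mod 19); (18|19)=-1, (17|19)=+1; sign (−1)^0·-1^0·+1^3 = +1.
(a,b)_23: α=2, u≡17; β=0, v≡13 (mod 23); (17|23)=-1, (13|23)=+1; sign (−1)^0·-1^0·+1^2 = +1.
(a,b)_17: α=-4, u≡14; β=-2, v≡8 (mod 17); (14|17)=-1, (8|17)=+1; sign (−1)^0·-1^-2·+1^-4 = +1.
(a,b)_29: α=4, u≡28; β=2, v≡23 (mod 29); (28|29)=+1, (23|29)=+1; sign (−1)^0·+1^2·+1^4 = +1.
(a,b)_5: α=3, u≡3; β=2, v≡3 (mod 5); (3|5)=-1, (3|5)=-1; sign (−1)^0·-1^2·-1^3 = -1.
(a,b)_13: α=-4, u≡12; β=-2, v≡6 (mod 13); (12|13)=+1, (6|13)=-1; sign (−1)^0·+1^-2·-1^-4 = +1.
Ram(-7315, -33) = {3, 5, 11, ∞}; no ℚ_3-point on the conic.

[3, 5, 11, inf]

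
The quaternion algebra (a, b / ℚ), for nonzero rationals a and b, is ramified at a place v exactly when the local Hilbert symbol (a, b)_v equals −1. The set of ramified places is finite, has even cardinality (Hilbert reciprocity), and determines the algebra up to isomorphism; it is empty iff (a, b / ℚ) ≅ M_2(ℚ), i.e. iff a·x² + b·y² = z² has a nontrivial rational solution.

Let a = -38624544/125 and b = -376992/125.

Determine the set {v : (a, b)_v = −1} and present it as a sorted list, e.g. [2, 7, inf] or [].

[5, 7, 23, inf]

Mod squares: a ≡ -27370, b ≡ -13090. Check v ∈ {∞, 2, 3, 5, 7, 11, 17, 23}.
v=17: a=17^1·(≡3), b=17^1·(≡10) mod 17; (3|17)=-1, (10|17)=-1; (−1)^{1·1·8}·(-1)^1·(-1)^1 = +1.
v=5: a=5^-3·(≡1), b=5^-3·(≡3) mod 5; (1|5)=+1, (3|5)=-1; (−1)^{-3·-3·2}·(+1)^-3·(-1)^-3 = -1.
v=7: a=7^3·(≡6), b=7^1·(≡5) mod 7; (6|7)=-1, (5|7)=-1; (−1)^{3·1·3}·(-1)^1·(-1)^3 = -1.
v=2: v_2(a)=5, v_2(b)=5; units ≡ 3, 7 (mod 8); ε·ε+αω+βω = 1·1+5·0+5·1 ≡ 0  ⇒  (a,b)_2 = +1.
v=3: a=3^2·(≡2), b=3^2·(≡2) mod 3; (2|3)=-1, (2|3)=-1; (−1)^{2·2·1}·(-1)^2·(-1)^2 = +1.
v=11: a=11^0·(≡5), b=11^1·(≡1) mod 11; (5|11)=+1, (1|11)=+1; (−1)^{0·1·5}·(+1)^1·(+1)^0 = +1.
v=∞: -27370 < 0 and -13090 < 0  ⇒  (a,b)_∞ = -1.
v=23: a=23^1·(≡4), b=23^0·(≡7) mod 23; (4|23)=+1, (7|23)=-1; (−1)^{1·0·11}·(+1)^0·(-1)^1 = -1.
(-27370, -13090 / ℚ) ramifies at {5, 7, 23, ∞}: a division algebra.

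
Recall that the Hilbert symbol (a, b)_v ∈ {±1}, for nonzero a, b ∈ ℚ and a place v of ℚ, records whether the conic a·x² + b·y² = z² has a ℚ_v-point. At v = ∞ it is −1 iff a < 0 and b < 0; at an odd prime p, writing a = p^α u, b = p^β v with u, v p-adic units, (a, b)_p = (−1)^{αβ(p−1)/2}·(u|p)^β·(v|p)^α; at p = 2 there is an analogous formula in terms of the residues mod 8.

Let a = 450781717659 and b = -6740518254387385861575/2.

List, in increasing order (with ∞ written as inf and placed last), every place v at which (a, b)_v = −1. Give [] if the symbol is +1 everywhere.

(a, b) ≡ (88179, -13566) mod (ℚ^×)²; places V = {2, 3, 5, 7, 13, 17, 19, ∞}.
(a,b)_17: α=3, u≡1; β=5, v≡4 (mod 17); (1|17)=+1, (4|17)=+1; sign (−1)^0·+1^5·+1^3 = +1.
(a,b)_13: α=1, u≡10; β=2, v≡6 (mod 13); (10|13)=+1, (6|13)=-1; sign (−1)^0·+1^2·-1^1 = -1.
(a,b)_5: α=0, u≡4; β=2, v≡1 (mod 5); (4|5)=+1, (1|5)=+1; sign (−1)^0·+1^2·+1^0 = +1.
(a,b)_3: α=1, u≡2; β=3, v≡2 (mod 3); (2|3)=-1, (2|3)=-1; sign (−1)^1·-1^3·-1^1 = -1.
(a,b)_∞: sgn(88179)=+, sgn(-13566)=−, so +1.
(a,b)_2: α=0, β=-1; u≡3, v≡1 (mod 8); ε(u)ε(v)=1·0, αω(v)=0·0, βω(u)=-1·1; sum ≡ 1  ⇒  -1.
(a,b)_19: α=3, u≡11; β=5, v≡14 (mod 19); (11|19)=+1, (14|19)=-1; sign (−1)^1·+1^5·-1^3 = +1.
(a,b)_7: α=3, u≡4; β=5, v≡2 (mod 7); (4|7)=+1, (2|7)=+1; sign (−1)^1·+1^5·+1^3 = -1.
(88179, -13566 / ℚ) ramifies at {2, 3, 7, 13}: a division algebra.

[2, 3, 7, 13]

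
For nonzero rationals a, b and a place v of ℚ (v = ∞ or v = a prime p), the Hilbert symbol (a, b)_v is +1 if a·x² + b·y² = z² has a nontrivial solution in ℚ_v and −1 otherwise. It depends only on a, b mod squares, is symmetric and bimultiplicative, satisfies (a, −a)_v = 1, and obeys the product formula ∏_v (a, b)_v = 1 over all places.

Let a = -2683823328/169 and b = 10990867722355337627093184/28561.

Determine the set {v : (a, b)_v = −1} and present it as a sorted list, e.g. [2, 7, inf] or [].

Mod squares: a ≡ -18637662, b ≡ 2491. Check v ∈ {∞, 2, 3, 11, 13, 29, 43, 47, 53}.
v=13: a=13^-2·(≡9), b=13^-4·(≡5) mod 13; (9|13)=+1, (5|13)=-1; (−1)^{-2·-4·6}·(+1)^-4·(-1)^-2 = +1.
v=3: a=3^3·(≡2), b=3^10·(≡1) mod 3; (2|3)=-1, (1|3)=+1; (−1)^{3·10·1}·(-1)^10·(+1)^3 = +1.
v=29: a=29^1·(≡4), b=29^2·(≡3) mod 29; (4|29)=+1, (3|29)=-1; (−1)^{1·2·14}·(+1)^2·(-1)^1 = -1.
v=47: a=47^1·(≡11), b=47^3·(≡24) mod 47; (11|47)=-1, (24|47)=+1; (−1)^{1·3·23}·(-1)^3·(+1)^1 = +1.
v=11: a=11^0·(≡3), b=11^2·(≡3) mod 11; (3|11)=+1, (3|11)=+1; (−1)^{0·2·5}·(+1)^2·(+1)^0 = +1.
v=2: v_2(a)=5, v_2(b)=6; units ≡ 1, 3 (mod 8); ε·ε+αω+βω = 0·1+5·1+6·0 ≡ 1  ⇒  (a,b)_2 = -1.
v=∞: -18637662 < 0 and 2491 > 0  ⇒  (a,b)_∞ = +1.
v=43: a=43^1·(≡13), b=43^2·(≡1) mod 43; (13|43)=+1, (1|43)=+1; (−1)^{1·2·21}·(+1)^2·(+1)^1 = +1.
v=53: a=53^1·(≡25), b=53^3·(≡10) mod 53; (25|53)=+1, (10|53)=+1; (−1)^{1·3·26}·(+1)^3·(+1)^1 = +1.
|Ram(-18637662, 2491)| = 2, even; anisotropic at {2, 29}.

[2, 29]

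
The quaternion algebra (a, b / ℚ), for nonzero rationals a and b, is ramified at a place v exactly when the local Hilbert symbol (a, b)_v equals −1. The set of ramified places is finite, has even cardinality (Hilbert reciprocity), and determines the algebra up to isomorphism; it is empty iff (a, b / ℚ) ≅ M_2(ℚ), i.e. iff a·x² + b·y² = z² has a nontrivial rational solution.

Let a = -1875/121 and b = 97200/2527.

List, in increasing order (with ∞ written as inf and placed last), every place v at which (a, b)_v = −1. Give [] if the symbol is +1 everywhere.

[]

Mod squares: a ≡ -3, b ≡ 21. Check v ∈ {∞, 2, 3, 5, 7, 11, 19}.
v=3: a=3^1·(≡2), b=3^5·(≡1) mod 3; (2|3)=-1, (1|3)=+1; (−1)^{1·5·1}·(-1)^5·(+1)^1 = +1.
v=19: a=19^0·(≡9), b=19^-2·(≡13) mod 19; (9|19)=+1, (13|19)=-1; (−1)^{0·-2·9}·(+1)^-2·(-1)^0 = +1.
v=11: a=11^-2·(≡6), b=11^0·(≡6) mod 11; (6|11)=-1, (6|11)=-1; (−1)^{-2·0·5}·(-1)^0·(-1)^-2 = +1.
v=∞: -3 < 0 and 21 > 0  ⇒  (a,b)_∞ = +1.
v=2: v_2(a)=0, v_2(b)=4; units ≡ 5, 5 (mod 8); ε·ε+αω+βω = 0·0+0·1+4·1 ≡ 0  ⇒  (a,b)_2 = +1.
v=5: a=5^4·(≡2), b=5^2·(≡4) mod 5; (2|5)=-1, (4|5)=+1; (−1)^{4·2·2}·(-1)^2·(+1)^4 = +1.
v=7: a=7^0·(≡4), b=7^-1·(≡3) mod 7; (4|7)=+1, (3|7)=-1; (−1)^{0·-1·3}·(+1)^-1·(-1)^0 = +1.
Every local symbol is +1, so the conic -3·x² + 21·y² = z² has ℚ_v-points for all v and hence a ℚ-point; (a, b / ℚ) ≅ M_2(ℚ).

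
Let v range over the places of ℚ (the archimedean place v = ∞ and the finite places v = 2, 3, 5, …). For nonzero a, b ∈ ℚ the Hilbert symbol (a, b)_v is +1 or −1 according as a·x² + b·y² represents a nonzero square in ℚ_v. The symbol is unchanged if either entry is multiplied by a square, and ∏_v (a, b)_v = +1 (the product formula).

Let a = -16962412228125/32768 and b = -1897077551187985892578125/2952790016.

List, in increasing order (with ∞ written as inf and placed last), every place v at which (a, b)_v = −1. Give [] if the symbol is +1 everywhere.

Mod squares: a ≡ -2730, b ≡ -15015. Check v ∈ {∞, 2, 3, 5, 7, 11, 13}.
v=5: a=5^5·(≡4), b=5^9·(≡3) mod 5; (4|5)=+1, (3|5)=-1; (−1)^{5·9·2}·(+1)^9·(-1)^5 = -1.
v=7: a=7^7·(≡2), b=7^13·(≡1) mod 7; (2|7)=+1, (1|7)=+1; (−1)^{7·13·3}·(+1)^13·(+1)^7 = -1.
v=2: v_2(a)=-15, v_2(b)=-28; units ≡ 3, 1 (mod 8); ε·ε+αω+βω = 1·0+-15·0+-28·1 ≡ 0  ⇒  (a,b)_2 = +1.
v=3: a=3^1·(≡2), b=3^3·(≡2) mod 3; (2|3)=-1, (2|3)=-1; (−1)^{1·3·1}·(-1)^3·(-1)^1 = -1.
v=13: a=13^3·(≡5), b=13^5·(≡8) mod 13; (5|13)=-1, (8|13)=-1; (−1)^{3·5·6}·(-1)^5·(-1)^3 = +1.
v=∞: -2730 < 0 and -15015 < 0  ⇒  (a,b)_∞ = -1.
v=11: a=11^0·(≡1), b=11^-1·(≡8) mod 11; (1|11)=+1, (8|11)=-1; (−1)^{0·-1·5}·(+1)^-1·(-1)^0 = +1.
Ram(-2730, -15015) = {3, 5, 7, ∞}; no ℚ_3-point on the conic.

[3, 5, 7, inf]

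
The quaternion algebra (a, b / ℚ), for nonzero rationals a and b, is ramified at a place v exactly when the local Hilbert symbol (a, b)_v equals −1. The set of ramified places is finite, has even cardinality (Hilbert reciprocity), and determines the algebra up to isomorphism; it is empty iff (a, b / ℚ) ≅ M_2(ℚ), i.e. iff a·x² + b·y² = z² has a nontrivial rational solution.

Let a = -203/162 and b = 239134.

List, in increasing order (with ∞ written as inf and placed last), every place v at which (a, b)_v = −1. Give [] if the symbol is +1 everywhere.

(a, b) ≡ (-406, 239134) mod (ℚ^×)²; places V = {2, 3, 7, 19, 29, 31, ∞}.
(a,b)_19: α=0, u≡12; β=1, v≡8 (mod 19); (12|19)=-1, (8|19)=-1; sign (−1)^0·-1^1·-1^0 = -1.
(a,b)_31: α=0, u≡2; β=1, v≡26 (mod 31); (2|31)=+1, (26|31)=-1; sign (−1)^0·+1^1·-1^0 = +1.
(a,b)_∞: sgn(-406)=−, sgn(239134)=+, so +1.
(a,b)_2: α=-1, β=1; u≡5, v≡7 (mod 8); ε(u)ε(v)=0·1, αω(v)=-1·0, βω(u)=1·1; sum ≡ 1  ⇒  -1.
(a,b)_3: α=-4, u≡2; β=0, v≡1 (mod 3); (2|3)=-1, (1|3)=+1; sign (−1)^0·-1^0·+1^-4 = +1.
(a,b)_7: α=1, u≡6; β=1, v≡2 (mod 7); (6|7)=-1, (2|7)=+1; sign (−1)^1·-1^1·+1^1 = +1.
(a,b)_29: α=1, u≡3; β=1, v≡10 (mod 29); (3|29)=-1, (10|29)=-1; sign (−1)^0·-1^1·-1^1 = +1.
(-406, 239134 / ℚ) ramifies at {2, 19}: a division algebra.

[2, 19]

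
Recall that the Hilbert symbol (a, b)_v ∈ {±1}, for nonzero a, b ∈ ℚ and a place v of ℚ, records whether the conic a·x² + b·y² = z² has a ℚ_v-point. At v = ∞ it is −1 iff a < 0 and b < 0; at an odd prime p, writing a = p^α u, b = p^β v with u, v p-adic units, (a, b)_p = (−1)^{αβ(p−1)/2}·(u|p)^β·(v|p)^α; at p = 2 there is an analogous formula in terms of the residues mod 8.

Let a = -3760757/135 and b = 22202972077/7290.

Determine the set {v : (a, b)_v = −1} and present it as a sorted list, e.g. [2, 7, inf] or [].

Mod squares: a ≡ -1155, b ≡ 130. Check v ∈ {∞, 2, 3, 5, 7, 11, 13, 17}.
v=∞: -1155 < 0 and 130 > 0  ⇒  (a,b)_∞ = +1.
v=7: a=7^1·(≡3), b=7^0·(≡2) mod 7; (3|7)=-1, (2|7)=+1; (−1)^{1·0·3}·(-1)^0·(+1)^1 = +1.
v=13: a=13^2·(≡11), b=13^3·(≡1) mod 13; (11|13)=-1, (1|13)=+1; (−1)^{2·3·6}·(-1)^3·(+1)^2 = -1.
v=17: a=17^2·(≡8), b=17^4·(≡3) mod 17; (8|17)=+1, (3|17)=-1; (−1)^{2·4·8}·(+1)^4·(-1)^2 = +1.
v=3: a=3^-3·(≡2), b=3^-6·(≡1) mod 3; (2|3)=-1, (1|3)=+1; (−1)^{-3·-6·1}·(-1)^-6·(+1)^-3 = +1.
v=11: a=11^1·(≡5), b=11^2·(≡9) mod 11; (5|11)=+1, (9|11)=+1; (−1)^{1·2·5}·(+1)^2·(+1)^1 = +1.
v=2: v_2(a)=0, v_2(b)=-1; units ≡ 5, 1 (mod 8); ε·ε+αω+βω = 0·0+0·0+-1·1 ≡ 1  ⇒  (a,b)_2 = -1.
v=5: a=5^-1·(≡4), b=5^-1·(≡4) mod 5; (4|5)=+1, (4|5)=+1; (−1)^{-1·-1·2}·(+1)^-1·(+1)^-1 = +1.
Ram(-1155, 130) = {2, 13}; no ℚ_2-point on the conic.

[2, 13]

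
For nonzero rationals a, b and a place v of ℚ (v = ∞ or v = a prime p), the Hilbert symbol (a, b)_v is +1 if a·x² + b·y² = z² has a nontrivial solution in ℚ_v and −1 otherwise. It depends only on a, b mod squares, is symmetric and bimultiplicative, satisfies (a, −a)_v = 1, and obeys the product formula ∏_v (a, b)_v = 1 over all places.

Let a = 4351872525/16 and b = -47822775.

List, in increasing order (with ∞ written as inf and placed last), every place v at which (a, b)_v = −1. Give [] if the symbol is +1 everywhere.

[]

(a, b) ≡ (429, -231) mod (ℚ^×)²; places V = {2, 3, 5, 7, 11, 13, ∞}.
(a,b)_5: α=2, u≡1; β=2, v≡4 (mod 5); (1|5)=+1, (4|5)=+1; sign (−1)^0·+1^2·+1^2 = +1.
(a,b)_2: α=-4, β=0; u≡5, v≡1 (mod 8); ε(u)ε(v)=0·0, αω(v)=-4·0, βω(u)=0·1; sum ≡ 0  ⇒  +1.
(a,b)_∞: sgn(429)=+, sgn(-231)=−, so +1.
(a,b)_13: α=3, u≡5; β=2, v≡9 (mod 13); (5|13)=-1, (9|13)=+1; sign (−1)^0·-1^2·+1^3 = +1.
(a,b)_11: α=1, u≡8; β=1, v≡5 (mod 11); (8|11)=-1, (5|11)=+1; sign (−1)^1·-1^1·+1^1 = +1.
(a,b)_3: α=1, u≡2; β=1, v≡1 (mod 3); (2|3)=-1, (1|3)=+1; sign (−1)^1·-1^1·+1^1 = +1.
(a,b)_7: α=4, u≡4; β=3, v≡1 (mod 7); (4|7)=+1, (1|7)=+1; sign (−1)^0·+1^3·+1^4 = +1.
Ram(a, b) = ∅: the form 429·x² + -231·y² − z² is isotropic over every ℚ_v, so by Hasse–Minkowski it is isotropic over ℚ.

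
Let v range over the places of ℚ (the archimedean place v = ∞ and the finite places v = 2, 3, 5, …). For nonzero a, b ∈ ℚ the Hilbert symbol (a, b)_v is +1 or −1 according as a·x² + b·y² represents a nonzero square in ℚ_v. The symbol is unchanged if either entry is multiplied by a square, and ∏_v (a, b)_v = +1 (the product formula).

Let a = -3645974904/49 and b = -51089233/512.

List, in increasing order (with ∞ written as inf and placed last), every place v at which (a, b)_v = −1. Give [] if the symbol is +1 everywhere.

(a, b) ≡ (-44574, -193154) mod (ℚ^×)²; places V = {2, 3, 7, 11, 13, 17, 19, 23, ∞}.
(a,b)_∞: sgn(-44574)=−, sgn(-193154)=−, so -1.
(a,b)_23: α=1, u≡7; β=3, v≡17 (mod 23); (7|23)=-1, (17|23)=-1; sign (−1)^1·-1^3·-1^1 = -1.
(a,b)_3: α=1, u≡1; β=0, v≡1 (mod 3); (1|3)=+1, (1|3)=+1; sign (−1)^0·+1^0·+1^1 = +1.
(a,b)_2: α=3, β=-9; u≡1, v≡7 (mod 8); ε(u)ε(v)=0·1, αω(v)=3·0, βω(u)=-9·0; sum ≡ 0  ⇒  +1.
(a,b)_13: α=2, u≡10; β=1, v≡10 (mod 13); (10|13)=+1, (10|13)=+1; sign (−1)^0·+1^1·+1^2 = +1.
(a,b)_19: α=1, u≡13; β=1, v≡8 (mod 19); (13|19)=-1, (8|19)=-1; sign (−1)^1·-1^1·-1^1 = -1.
(a,b)_7: α=-2, u≡2; β=0, v≡1 (mod 7); (2|7)=+1, (1|7)=+1; sign (−1)^0·+1^0·+1^-2 = +1.
(a,b)_11: α=2, u≡9; β=0, v≡6 (mod 11); (9|11)=+1, (6|11)=-1; sign (−1)^0·+1^0·-1^2 = +1.
(a,b)_17: α=1, u≡1; β=1, v≡14 (mod 17); (1|17)=+1, (14|17)=-1; sign (−1)^0·+1^1·-1^1 = -1.
Ram(-44574, -193154) = {17, 19, 23, ∞}; no ℚ_17-point on the conic.

[17, 19, 23, inf]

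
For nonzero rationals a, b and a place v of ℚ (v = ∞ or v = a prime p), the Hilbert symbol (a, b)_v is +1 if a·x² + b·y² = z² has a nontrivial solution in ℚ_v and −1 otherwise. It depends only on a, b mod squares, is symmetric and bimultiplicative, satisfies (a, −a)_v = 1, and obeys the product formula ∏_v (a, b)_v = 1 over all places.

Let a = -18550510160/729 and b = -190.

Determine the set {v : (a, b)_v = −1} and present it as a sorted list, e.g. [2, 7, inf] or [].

Mod squares: a ≡ -482885, b ≡ -190. Check v ∈ {∞, 2, 3, 5, 7, 13, 17, 19, 23}.
v=17: a=17^1·(≡4), b=17^0·(≡14) mod 17; (4|17)=+1, (14|17)=-1; (−1)^{1·0·8}·(+1)^0·(-1)^1 = -1.
v=19: a=19^1·(≡17), b=19^1·(≡9) mod 19; (17|19)=+1, (9|19)=+1; (−1)^{1·1·9}·(+1)^1·(+1)^1 = -1.
v=5: a=5^1·(≡2), b=5^1·(≡2) mod 5; (2|5)=-1, (2|5)=-1; (−1)^{1·1·2}·(-1)^1·(-1)^1 = +1.
v=∞: -482885 < 0 and -190 < 0  ⇒  (a,b)_∞ = -1.
v=13: a=13^1·(≡9), b=13^0·(≡5) mod 13; (9|13)=+1, (5|13)=-1; (−1)^{1·0·6}·(+1)^0·(-1)^1 = -1.
v=2: v_2(a)=4, v_2(b)=1; units ≡ 3, 1 (mod 8); ε·ε+αω+βω = 1·0+4·0+1·1 ≡ 1  ⇒  (a,b)_2 = -1.
v=23: a=23^1·(≡13), b=23^0·(≡17) mod 23; (13|23)=+1, (17|23)=-1; (−1)^{1·0·11}·(+1)^0·(-1)^1 = -1.
v=3: a=3^-6·(≡1), b=3^0·(≡2) mod 3; (1|3)=+1, (2|3)=-1; (−1)^{-6·0·1}·(+1)^0·(-1)^-6 = +1.
v=7: a=7^4·(≡6), b=7^0·(≡6) mod 7; (6|7)=-1, (6|7)=-1; (−1)^{4·0·3}·(-1)^0·(-1)^4 = +1.
|Ram(-482885, -190)| = 6, even; anisotropic at {2, 13, 17, 19, 23, ∞}.

[2, 13, 17, 19, 23, inf]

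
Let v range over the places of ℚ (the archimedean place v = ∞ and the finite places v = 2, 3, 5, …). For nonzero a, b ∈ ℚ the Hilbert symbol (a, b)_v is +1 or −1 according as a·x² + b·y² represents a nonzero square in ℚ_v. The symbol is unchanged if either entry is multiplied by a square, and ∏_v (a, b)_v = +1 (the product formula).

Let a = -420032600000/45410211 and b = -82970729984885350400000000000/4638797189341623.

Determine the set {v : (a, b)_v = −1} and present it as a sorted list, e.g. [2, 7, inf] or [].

Mod squares: a ≡ -182965, b ≡ -4945. Check v ∈ {∞, 2, 3, 5, 7, 11, 13, 17, 19, 23, 37, 43}.
v=2: v_2(a)=6, v_2(b)=22; units ≡ 3, 7 (mod 8); ε·ε+αω+βω = 1·1+6·0+22·1 ≡ 1  ⇒  (a,b)_2 = -1.
v=13: a=13^2·(≡4), b=13^2·(≡7) mod 13; (4|13)=+1, (7|13)=-1; (−1)^{2·2·6}·(+1)^2·(-1)^2 = +1.
v=43: a=43^1·(≡29), b=43^3·(≡4) mod 43; (29|43)=-1, (4|43)=+1; (−1)^{1·3·21}·(-1)^3·(+1)^1 = +1.
v=5: a=5^5·(≡3), b=5^11·(≡1) mod 5; (3|5)=-1, (1|5)=+1; (−1)^{5·11·2}·(-1)^11·(+1)^5 = -1.
v=∞: -182965 < 0 and -4945 < 0  ⇒  (a,b)_∞ = -1.
v=19: a=19^0·(≡6), b=19^2·(≡15) mod 19; (6|19)=+1, (15|19)=-1; (−1)^{0·2·9}·(+1)^2·(-1)^0 = +1.
v=37: a=37^-1·(≡13), b=37^0·(≡20) mod 37; (13|37)=-1, (20|37)=-1; (−1)^{-1·0·18}·(-1)^0·(-1)^-1 = -1.
v=7: a=7^-2·(≡4), b=7^-2·(≡4) mod 7; (4|7)=+1, (4|7)=+1; (−1)^{-2·-2·3}·(+1)^-2·(+1)^-2 = +1.
v=23: a=23^-1·(≡9), b=23^-3·(≡22) mod 23; (9|23)=+1, (22|23)=-1; (−1)^{-1·-3·11}·(+1)^-3·(-1)^-1 = +1.
v=17: a=17^2·(≡14), b=17^4·(≡9) mod 17; (14|17)=-1, (9|17)=+1; (−1)^{2·4·8}·(-1)^4·(+1)^2 = +1.
v=3: a=3^-2·(≡2), b=3^-12·(≡2) mod 3; (2|3)=-1, (2|3)=-1; (−1)^{-2·-12·1}·(-1)^-12·(-1)^-2 = +1.
v=11: a=11^-2·(≡5), b=11^-4·(≡1) mod 11; (5|11)=+1, (1|11)=+1; (−1)^{-2·-4·5}·(+1)^-4·(+1)^-2 = +1.
|Ram(-182965, -4945)| = 4, even; anisotropic at {2, 5, 37, ∞}.

[2, 5, 37, inf]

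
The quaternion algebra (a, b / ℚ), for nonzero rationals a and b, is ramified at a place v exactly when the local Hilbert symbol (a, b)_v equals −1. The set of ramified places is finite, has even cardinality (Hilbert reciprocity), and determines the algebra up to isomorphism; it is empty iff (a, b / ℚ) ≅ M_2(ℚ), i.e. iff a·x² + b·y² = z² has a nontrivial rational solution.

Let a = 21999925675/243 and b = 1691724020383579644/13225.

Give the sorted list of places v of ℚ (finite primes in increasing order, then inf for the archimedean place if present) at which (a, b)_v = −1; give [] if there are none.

[3, 17]

(a, b) ≡ (318801, 119) mod (ℚ^×)²; places V = {2, 3, 5, 7, 11, 13, 17, 19, 23, 47, ∞}.
(a,b)_23: α=0, u≡17; β=-2, v≡12 (mod 23); (17|23)=-1, (12|23)=+1; sign (−1)^0·-1^-2·+1^0 = +1.
(a,b)_3: α=-5, u≡1; β=2, v≡2 (mod 3); (1|3)=+1, (2|3)=-1; sign (−1)^0·+1^2·-1^-5 = -1.
(a,b)_19: α=1, u≡3; β=2, v≡17 (mod 19); (3|19)=-1, (17|19)=+1; sign (−1)^0·-1^2·+1^1 = +1.
(a,b)_47: α=1, u≡29; β=2, v≡28 (mod 47); (29|47)=-1, (28|47)=+1; sign (−1)^0·-1^2·+1^1 = +1.
(a,b)_7: α=3, u≡4; β=3, v≡3 (mod 7); (4|7)=+1, (3|7)=-1; sign (−1)^1·+1^3·-1^3 = +1.
(a,b)_∞: sgn(318801)=+, sgn(119)=+, so +1.
(a,b)_13: α=2, u≡6; β=0, v≡5 (mod 13); (6|13)=-1, (5|13)=-1; sign (−1)^0·-1^0·-1^2 = +1.
(a,b)_5: α=2, u≡4; β=-2, v≡1 (mod 5); (4|5)=+1, (1|5)=+1; sign (−1)^0·+1^-2·+1^2 = +1.
(a,b)_17: α=1, u≡1; β=5, v≡14 (mod 17); (1|17)=+1, (14|17)=-1; sign (−1)^0·+1^5·-1^1 = -1.
(a,b)_11: α=0, u≡2; β=2, v≡3 (mod 11); (2|11)=-1, (3|11)=+1; sign (−1)^0·-1^2·+1^0 = +1.
(a,b)_2: α=0, β=2; u≡1, v≡7 (mod 8); ε(u)ε(v)=0·1, αω(v)=0·0, βω(u)=2·0; sum ≡ 0  ⇒  +1.
|Ram(318801, 119)| = 2, even; anisotropic at {3, 17}.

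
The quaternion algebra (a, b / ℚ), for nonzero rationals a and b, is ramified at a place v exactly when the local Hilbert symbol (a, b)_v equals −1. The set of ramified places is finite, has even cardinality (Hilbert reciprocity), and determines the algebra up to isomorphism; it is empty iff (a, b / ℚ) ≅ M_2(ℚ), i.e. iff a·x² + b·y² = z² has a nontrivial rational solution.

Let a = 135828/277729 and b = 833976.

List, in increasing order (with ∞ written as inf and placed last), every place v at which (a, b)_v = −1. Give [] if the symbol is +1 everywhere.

Mod squares: a ≡ 77, b ≡ 286. Check v ∈ {∞, 2, 3, 7, 11, 13, 17, 31}.
v=3: a=3^2·(≡2), b=3^6·(≡1) mod 3; (2|3)=-1, (1|3)=+1; (−1)^{2·6·1}·(-1)^6·(+1)^2 = +1.
v=2: v_2(a)=2, v_2(b)=3; units ≡ 5, 7 (mod 8); ε·ε+αω+βω = 0·1+2·0+3·1 ≡ 1  ⇒  (a,b)_2 = -1.
v=13: a=13^0·(≡3), b=13^1·(≡10) mod 13; (3|13)=+1, (10|13)=+1; (−1)^{0·1·6}·(+1)^1·(+1)^0 = +1.
v=31: a=31^-2·(≡11), b=31^0·(≡14) mod 31; (11|31)=-1, (14|31)=+1; (−1)^{-2·0·15}·(-1)^0·(+1)^-2 = +1.
v=17: a=17^-2·(≡13), b=17^0·(≡7) mod 17; (13|17)=+1, (7|17)=-1; (−1)^{-2·0·8}·(+1)^0·(-1)^-2 = +1.
v=7: a=7^3·(≡1), b=7^0·(≡3) mod 7; (1|7)=+1, (3|7)=-1; (−1)^{3·0·3}·(+1)^0·(-1)^3 = -1.
v=∞: 77 > 0 and 286 > 0  ⇒  (a,b)_∞ = +1.
v=11: a=11^1·(≡6), b=11^1·(≡4) mod 11; (6|11)=-1, (4|11)=+1; (−1)^{1·1·5}·(-1)^1·(+1)^1 = +1.
(77, 286 / ℚ) ramifies at {2, 7}: a division algebra.

[2, 7]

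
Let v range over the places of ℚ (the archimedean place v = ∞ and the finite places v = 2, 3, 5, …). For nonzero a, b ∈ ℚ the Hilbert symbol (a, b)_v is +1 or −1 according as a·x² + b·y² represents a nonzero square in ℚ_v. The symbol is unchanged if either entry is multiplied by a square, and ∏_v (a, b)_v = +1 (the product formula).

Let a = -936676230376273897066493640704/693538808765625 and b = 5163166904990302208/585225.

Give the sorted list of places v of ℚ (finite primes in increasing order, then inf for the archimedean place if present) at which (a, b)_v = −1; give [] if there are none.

[2, 7]

(a, b) ≡ (-148379, 12976418) mod (ℚ^×)²; places V = {2, 3, 5, 7, 11, 13, 17, 37, 41, 47, ∞}.
(a,b)_5: α=-6, u≡1; β=-2, v≡2 (mod 5); (1|5)=+1, (2|5)=-1; sign (−1)^0·+1^-2·-1^-6 = +1.
(a,b)_7: α=7, u≡6; β=3, v≡5 (mod 7); (6|7)=-1, (5|7)=-1; sign (−1)^1·-1^3·-1^7 = -1.
(a,b)_41: α=1, u≡14; β=1, v≡7 (mod 41); (14|41)=-1, (7|41)=-1; sign (−1)^0·-1^1·-1^1 = +1.
(a,b)_17: α=-4, u≡5; β=-2, v≡6 (mod 17); (5|17)=-1, (6|17)=-1; sign (−1)^0·-1^-2·-1^-4 = +1.
(a,b)_∞: sgn(-148379)=−, sgn(12976418)=+, so +1.
(a,b)_2: α=26, β=27; u≡5, v≡1 (mod 8); ε(u)ε(v)=0·0, αω(v)=26·0, βω(u)=27·1; sum ≡ 1  ⇒  -1.
(a,b)_37: α=2, u≡34; β=1, v≡33 (mod 37); (34|37)=+1, (33|37)=+1; sign (−1)^0·+1^1·+1^2 = +1.
(a,b)_47: α=1, u≡30; β=1, v≡32 (mod 47); (30|47)=-1, (32|47)=+1; sign (−1)^1·-1^1·+1^1 = +1.
(a,b)_3: α=-12, u≡1; β=-4, v≡2 (mod 3); (1|3)=+1, (2|3)=-1; sign (−1)^0·+1^-4·-1^-12 = +1.
(a,b)_13: α=6, u≡4; β=1, v≡7 (mod 13); (4|13)=+1, (7|13)=-1; sign (−1)^0·+1^1·-1^6 = +1.
(a,b)_11: α=3, u≡10; β=2, v≡5 (mod 11); (10|11)=-1, (5|11)=+1; sign (−1)^0·-1^2·+1^3 = +1.
Ram(-148379, 12976418) = {2, 7}; no ℚ_2-point on the conic.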